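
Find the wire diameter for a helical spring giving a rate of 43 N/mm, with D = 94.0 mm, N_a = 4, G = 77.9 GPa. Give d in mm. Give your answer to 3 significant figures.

11.0 mm

d = (8D³N_a·k / G)^(1/4) = (8·94.0³·4·43 / (77.9×10³))^0.25
  = (14671)^0.25 = 11.0057 mm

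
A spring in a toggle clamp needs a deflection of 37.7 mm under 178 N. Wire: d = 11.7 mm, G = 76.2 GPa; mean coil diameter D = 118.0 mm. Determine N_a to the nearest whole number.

23

Required rate k = F/δ = 178/37.7 = 4.7215 N/mm
N_a = Gd⁴/(8D³k) = (76.2×10³ × 11.7⁴)/(8 × 118.0³ × 4.7215)
    = 1.4279e+09 / 6.20604e+07 = 23.01 → 23 coils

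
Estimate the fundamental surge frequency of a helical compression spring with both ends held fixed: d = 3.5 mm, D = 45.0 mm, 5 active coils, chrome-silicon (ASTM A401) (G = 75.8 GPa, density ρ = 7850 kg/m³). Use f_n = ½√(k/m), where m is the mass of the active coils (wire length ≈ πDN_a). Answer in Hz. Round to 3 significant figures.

121 Hz

k = Gd⁴/(8D³N_a) = (75.8×10³)(3.5⁴)/(8·45.0³·5) = 3.1206 N/mm = 3120.6 N/m
Wire length L = πDN_a = π·45.0·5 = 706.86 mm
m = ρ·(πd²/4)·L = 7850 × 9.6211×10⁻⁶ m² × 0.70686 m = 0.053386 kg
f_n = ½√(k/m) = 0.5·√(3120.6/0.053386) = 0.5·√(58454) = 120.89 Hz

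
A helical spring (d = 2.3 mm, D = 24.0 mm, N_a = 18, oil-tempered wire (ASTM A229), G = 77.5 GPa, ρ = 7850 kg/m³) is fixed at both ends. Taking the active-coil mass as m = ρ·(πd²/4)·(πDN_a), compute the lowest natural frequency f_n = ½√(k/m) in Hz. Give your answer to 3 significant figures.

78.4 Hz

k = Gd⁴/(8D³N_a) = (77.5×10³)(2.3⁴)/(8·24.0³·18) = 1.0895 N/mm = 1089.5 N/m
Wire length L = πDN_a = π·24.0·18 = 1357.2 mm
m = ρ·(πd²/4)·L = 7850 × 4.1548×10⁻⁶ m² × 1.3572 m = 0.044264 kg
f_n = ½√(k/m) = 0.5·√(1089.5/0.044264) = 0.5·√(24613) = 78.443 Hz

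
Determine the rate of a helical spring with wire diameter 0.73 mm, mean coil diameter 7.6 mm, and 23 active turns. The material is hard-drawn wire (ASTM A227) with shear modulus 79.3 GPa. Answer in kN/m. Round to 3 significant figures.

0.279 kN/m

k = Gd⁴/(8D³N_a) = (79.3×10³ × 0.73⁴) / (8 × 7.6³ × 23)
  = 22519.8 / 80771.6 = 0.27881 N/mm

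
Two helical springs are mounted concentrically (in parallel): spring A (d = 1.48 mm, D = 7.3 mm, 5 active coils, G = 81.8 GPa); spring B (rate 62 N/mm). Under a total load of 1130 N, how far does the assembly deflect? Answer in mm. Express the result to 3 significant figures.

13.0 mm

k_A = Gd⁴/(8D³N_a) = (81.8×10³)(1.48⁴)/(8·7.3³·5) = 25.222 N/mm
Parallel: k_eq = 25.222 + 62 = 87.222 N/mm
δ = F/k_eq = 1130/87.222 = 12.956 mm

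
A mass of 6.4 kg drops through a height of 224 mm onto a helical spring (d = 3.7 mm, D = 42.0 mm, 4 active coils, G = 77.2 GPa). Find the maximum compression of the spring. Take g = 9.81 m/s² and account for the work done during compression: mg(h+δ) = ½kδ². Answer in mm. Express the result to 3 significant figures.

79.0 mm

k = Gd⁴/(8D³N_a) = (77.2×10³)(3.7⁴)/(8·42.0³·4) = 6.1028 N/mm
W = mg = 6.4 × 9.81 = 62.784 N
½kδ² − Wδ − Wh = 0 → δ = (W + √(W² + 2kWh))/k
δ = (62.784 + √(3941.8 + 171654))/6.1028 = (62.784 + 419.04)/6.1028 = 78.952 mm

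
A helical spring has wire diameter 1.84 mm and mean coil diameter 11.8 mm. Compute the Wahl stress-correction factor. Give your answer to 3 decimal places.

1.234

C = D/d = 11.8/1.84 = 6.4130
K_W = (4C−1)/(4C−4) + 0.615/C = 24.652/21.652 + 0.0959 = 1.2345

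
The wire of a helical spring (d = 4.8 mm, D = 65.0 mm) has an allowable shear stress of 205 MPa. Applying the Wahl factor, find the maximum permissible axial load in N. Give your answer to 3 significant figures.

124 N

C = D/d = 65.0/4.8 = 13.5417
K_W = (4C−1)/(4C−4) + 0.615/C = 53.167/50.167 + 0.0454 = 1.1052
τ_max = K·8FD/(πd³) → F_max = τ_allow·πd³/(8DK)
F_max = 205·π·4.8³/(8·65.0·1.1052) = 71224/574.71 = 123.93 N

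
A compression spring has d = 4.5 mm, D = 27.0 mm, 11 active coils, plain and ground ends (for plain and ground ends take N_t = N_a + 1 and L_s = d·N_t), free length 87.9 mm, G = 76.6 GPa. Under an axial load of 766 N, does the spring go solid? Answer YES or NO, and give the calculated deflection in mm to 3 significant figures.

k = Gd⁴/(8D³N_a) = (76.6×10³)(4.5⁴)/(8·27.0³·11) = 18.134 N/mm
N_t = 12; L_s = 4.5·12 = 54 mm; δ_solid = L₀ − L_s = 87.9 − 54 = 33.9 mm
δ = F/k = 766/18.134 = 42.24 mm
δ ≥ δ_solid → spring goes solid

YES, δ = 42.2 mm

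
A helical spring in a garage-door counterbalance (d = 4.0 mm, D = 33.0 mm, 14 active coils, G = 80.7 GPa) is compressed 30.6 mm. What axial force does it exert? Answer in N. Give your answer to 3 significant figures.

157 N

k = Gd⁴/(8D³N_a) = (80.7×10³)(4.0⁴)/(8·33.0³·14) = 5.1328 N/mm
F = k·δ = 5.1328 × 30.6 = 157.06 N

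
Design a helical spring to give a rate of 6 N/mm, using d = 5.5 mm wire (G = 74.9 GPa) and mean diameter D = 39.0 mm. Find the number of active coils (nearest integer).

N_a = Gd⁴/(8D³k) = (74.9×10³ × 5.5⁴)/(8 × 39.0³ × 6)
    = 6.85382e+07 / 2.84731e+06 = 24.07 → 24 coils

24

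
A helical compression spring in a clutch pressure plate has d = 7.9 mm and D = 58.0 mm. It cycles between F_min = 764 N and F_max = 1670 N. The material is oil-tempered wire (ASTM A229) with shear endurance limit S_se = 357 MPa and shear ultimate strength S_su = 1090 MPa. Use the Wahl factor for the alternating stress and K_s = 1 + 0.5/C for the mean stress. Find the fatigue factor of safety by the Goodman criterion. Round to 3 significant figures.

C = D/d = 58.0/7.9 = 7.3418; K_W = (4C−1)/(4C−4)+0.615/C = 1.2020; K_s = 1+0.5/C = 1.0681
F_a = (F_max−F_min)/2 = 453 N; F_m = (F_max+F_min)/2 = 1217 N
τ_a = K_W·8F_aD/(πd³) = 1.2020 × 135.7 = 163.12 MPa
τ_m = K_s·8F_mD/(πd³) = 1.0681 × 364.57 = 389.4 MPa
Goodman: 1/n_f = τ_a/S_se + τ_m/S_su = 163.12/357 + 389.4/1090 = 0.45691 + 0.35724 = 0.81416
n_f = 1/0.81416 = 1.228

1.23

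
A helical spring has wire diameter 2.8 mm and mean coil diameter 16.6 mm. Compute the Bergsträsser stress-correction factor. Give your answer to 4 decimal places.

C = D/d = 16.6/2.8 = 5.9286
K_B = (4C+2)/(4C−3) = 25.714/20.714 = 1.2414

1.2414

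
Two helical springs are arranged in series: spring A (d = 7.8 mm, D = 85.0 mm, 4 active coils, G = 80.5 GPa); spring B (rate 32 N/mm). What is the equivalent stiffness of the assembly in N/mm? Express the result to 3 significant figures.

10.3 N/mm

k_A = Gd⁴/(8D³N_a) = (80.5×10³)(7.8⁴)/(8·85.0³·4) = 15.162 N/mm
Series: 1/k_eq = 1/15.162 + 1/32 = 0.097203; k_eq = 10.288 N/mm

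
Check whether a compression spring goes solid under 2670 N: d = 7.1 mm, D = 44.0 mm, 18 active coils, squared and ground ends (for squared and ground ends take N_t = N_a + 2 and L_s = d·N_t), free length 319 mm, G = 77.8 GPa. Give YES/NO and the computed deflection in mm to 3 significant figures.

NO, δ = 166 mm

k = Gd⁴/(8D³N_a) = (77.8×10³)(7.1⁴)/(8·44.0³·18) = 16.117 N/mm
N_t = 20; L_s = 7.1·20 = 142 mm; δ_solid = L₀ − L_s = 319 − 142 = 177 mm
δ = F/k = 2670/16.117 = 165.66 mm
δ < δ_solid → spring does not go solid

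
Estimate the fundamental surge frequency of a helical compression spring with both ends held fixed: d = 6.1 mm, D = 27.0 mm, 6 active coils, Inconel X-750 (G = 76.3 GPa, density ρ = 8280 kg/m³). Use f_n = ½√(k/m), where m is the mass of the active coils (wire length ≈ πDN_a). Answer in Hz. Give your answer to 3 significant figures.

k = Gd⁴/(8D³N_a) = (76.3×10³)(6.1⁴)/(8·27.0³·6) = 111.82 N/mm = 1.1182e+05 N/m
Wire length L = πDN_a = π·27.0·6 = 508.94 mm
m = ρ·(πd²/4)·L = 8280 × 29.225×10⁻⁶ m² × 0.50894 m = 0.12315 kg
f_n = ½√(k/m) = 0.5·√(1.1182e+05/0.12315) = 0.5·√(9.0796e+05) = 476.43 Hz

476 Hz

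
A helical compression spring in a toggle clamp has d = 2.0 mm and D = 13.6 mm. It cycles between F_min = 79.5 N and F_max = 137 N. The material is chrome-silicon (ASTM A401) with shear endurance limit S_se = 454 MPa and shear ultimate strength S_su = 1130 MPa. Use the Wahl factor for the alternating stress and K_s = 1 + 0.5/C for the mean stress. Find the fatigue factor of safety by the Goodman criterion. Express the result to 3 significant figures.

C = D/d = 13.6/2.0 = 6.8000; K_W = (4C−1)/(4C−4)+0.615/C = 1.2198; K_s = 1+0.5/C = 1.0735
F_a = (F_max−F_min)/2 = 28.75 N; F_m = (F_max+F_min)/2 = 108.25 N
τ_a = K_W·8F_aD/(πd³) = 1.2198 × 124.46 = 151.81 MPa
τ_m = K_s·8F_mD/(πd³) = 1.0735 × 468.62 = 503.07 MPa
Goodman: 1/n_f = τ_a/S_se + τ_m/S_su = 151.81/454 + 503.07/1130 = 0.33438 + 0.44520 = 0.77958
n_f = 1/0.77958 = 1.283

1.28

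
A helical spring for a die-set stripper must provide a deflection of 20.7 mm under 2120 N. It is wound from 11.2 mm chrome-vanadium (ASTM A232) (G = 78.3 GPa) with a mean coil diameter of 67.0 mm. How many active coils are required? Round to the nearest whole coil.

5

Required rate k = F/δ = 2120/20.7 = 102.42 N/mm
N_a = Gd⁴/(8D³k) = (78.3×10³ × 11.2⁴)/(8 × 67.0³ × 102.42)
    = 1.23207e+09 / 2.46422e+08 = 5 → 5 coils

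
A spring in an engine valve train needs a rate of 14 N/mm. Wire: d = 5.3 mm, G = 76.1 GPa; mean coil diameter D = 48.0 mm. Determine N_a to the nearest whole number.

5

N_a = Gd⁴/(8D³k) = (76.1×10³ × 5.3⁴)/(8 × 48.0³ × 14)
    = 6.00466e+07 / 1.23863e+07 = 4.848 → 5 coils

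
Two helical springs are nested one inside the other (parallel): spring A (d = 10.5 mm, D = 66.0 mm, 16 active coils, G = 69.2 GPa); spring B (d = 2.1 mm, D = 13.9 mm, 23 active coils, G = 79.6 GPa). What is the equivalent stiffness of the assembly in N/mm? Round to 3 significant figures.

26.0 N/mm

k_A = Gd⁴/(8D³N_a) = (69.2×10³)(10.5⁴)/(8·66.0³·16) = 22.857 N/mm
k_B = Gd⁴/(8D³N_a) = (79.6×10³)(2.1⁴)/(8·13.9³·23) = 3.1328 N/mm
Parallel: k_eq = 22.857 + 3.1328 = 25.99 N/mm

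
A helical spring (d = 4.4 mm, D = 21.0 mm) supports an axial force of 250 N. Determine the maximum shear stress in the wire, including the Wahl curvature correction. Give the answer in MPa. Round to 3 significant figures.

Spring index C = D/d = 21.0/4.4 = 4.7727
K_W = (4C−1)/(4C−4) + 0.615/C = 18.091/15.091 + 0.1289 = 1.3277
τ₀ = 8FD/(πd³) = 8·250·21.0/(π·4.4³) = 42000/267.61 = 156.94 MPa
τ_max = K·τ₀ = 1.3277 × 156.94 = 208.37 MPa

208 MPa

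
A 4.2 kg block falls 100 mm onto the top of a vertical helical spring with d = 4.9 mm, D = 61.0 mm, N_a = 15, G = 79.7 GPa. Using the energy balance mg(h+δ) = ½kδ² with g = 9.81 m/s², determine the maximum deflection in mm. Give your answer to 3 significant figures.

k = Gd⁴/(8D³N_a) = (79.7×10³)(4.9⁴)/(8·61.0³·15) = 1.6868 N/mm
W = mg = 4.2 × 9.81 = 41.202 N
½kδ² − Wδ − Wh = 0 → δ = (W + √(W² + 2kWh))/k
δ = (41.202 + √(1697.6 + 13900.2))/1.6868 = (41.202 + 124.89)/1.6868 = 98.464 mm

98.5 mm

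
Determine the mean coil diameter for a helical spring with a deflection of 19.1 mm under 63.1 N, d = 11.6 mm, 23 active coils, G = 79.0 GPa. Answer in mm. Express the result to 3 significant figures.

Required rate k = F/δ = 63.1/19.1 = 3.3037 N/mm
D = (Gd⁴/(8N_a·k))^(1/3) = (79.0×10³·11.6⁴/(8·23·3.3037))^(1/3)
  = (2.35313e+06)^(1/3) = 133.0092 mm

133 mm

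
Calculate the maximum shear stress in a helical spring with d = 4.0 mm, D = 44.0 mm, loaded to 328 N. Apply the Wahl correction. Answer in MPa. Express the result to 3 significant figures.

Spring index C = D/d = 44.0/4.0 = 11.0000
K_W = (4C−1)/(4C−4) + 0.615/C = 43.000/40.000 + 0.0559 = 1.1309
τ₀ = 8FD/(πd³) = 8·328·44.0/(π·4.0³) = 115456/201.06 = 574.23 MPa
τ_max = K·τ₀ = 1.1309 × 574.23 = 649.4 MPa

649 MPa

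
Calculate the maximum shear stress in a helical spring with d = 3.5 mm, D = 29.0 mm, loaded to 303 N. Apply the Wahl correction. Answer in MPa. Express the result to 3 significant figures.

614 MPa

Spring index C = D/d = 29.0/3.5 = 8.2857
K_W = (4C−1)/(4C−4) + 0.615/C = 32.143/29.143 + 0.0742 = 1.1772
τ₀ = 8FD/(πd³) = 8·303·29.0/(π·3.5³) = 70296/134.7 = 521.89 MPa
τ_max = K·τ₀ = 1.1772 × 521.89 = 614.35 MPa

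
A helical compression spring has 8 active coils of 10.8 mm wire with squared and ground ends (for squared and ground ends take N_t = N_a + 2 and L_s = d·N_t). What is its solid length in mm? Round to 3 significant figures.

108 mm

squared and ground ends: N_t = N_a + 2 = 8 + 2 = 10
L_s = d·N_t = 10.8 × 10 = 108 mm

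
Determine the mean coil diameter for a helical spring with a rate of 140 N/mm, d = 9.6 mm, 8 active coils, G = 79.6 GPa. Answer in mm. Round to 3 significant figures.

42.3 mm

D = (Gd⁴/(8N_a·k))^(1/3) = (79.6×10³·9.6⁴/(8·8·140))^(1/3)
  = (75455.3)^(1/3) = 42.2568 mm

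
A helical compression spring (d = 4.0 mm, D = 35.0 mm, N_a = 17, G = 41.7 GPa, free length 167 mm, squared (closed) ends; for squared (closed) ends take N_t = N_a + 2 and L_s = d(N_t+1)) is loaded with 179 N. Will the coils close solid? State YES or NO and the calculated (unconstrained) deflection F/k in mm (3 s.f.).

k = Gd⁴/(8D³N_a) = (41.7×10³)(4.0⁴)/(8·35.0³·17) = 1.8308 N/mm
N_t = 19; L_s = 4.0·20 = 80 mm; δ_solid = L₀ − L_s = 167 − 80 = 87 mm
δ = F/k = 179/1.8308 = 97.773 mm
δ ≥ δ_solid → spring goes solid

YES, δ = 97.8 mm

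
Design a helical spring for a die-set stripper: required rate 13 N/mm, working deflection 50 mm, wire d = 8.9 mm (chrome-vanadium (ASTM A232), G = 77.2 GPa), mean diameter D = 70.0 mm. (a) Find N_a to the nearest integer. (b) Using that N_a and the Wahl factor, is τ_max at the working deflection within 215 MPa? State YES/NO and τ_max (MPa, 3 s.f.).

N_a = Gd⁴/(8D³k) = (77.2×10³)(8.9⁴)/(8·70.0³·13) = 13.58 → N_a = 14
Actual rate k = Gd⁴/(8D³·14) = 12.609 N/mm
Working load F = kδ = 12.609·50 = 630.43 N
C = 70.0/8.9 = 7.8652; K_W = (4C−1)/(4C−4)+0.615/C = 1.1874
τ_max = K_W·8FD/(πd³) = 1.1874·159.41 = 189.28 MPa
τ_max ≤ 215 MPa → acceptable

(a) 14 coils; (b) YES, τ_max = 189 MPa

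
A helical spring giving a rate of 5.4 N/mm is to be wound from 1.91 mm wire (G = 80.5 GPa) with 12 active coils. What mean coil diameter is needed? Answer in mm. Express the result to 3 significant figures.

D = (Gd⁴/(8N_a·k))^(1/3) = (80.5×10³·1.91⁴/(8·12·5.4))^(1/3)
  = (2066.64)^(1/3) = 12.7376 mm

12.7 mm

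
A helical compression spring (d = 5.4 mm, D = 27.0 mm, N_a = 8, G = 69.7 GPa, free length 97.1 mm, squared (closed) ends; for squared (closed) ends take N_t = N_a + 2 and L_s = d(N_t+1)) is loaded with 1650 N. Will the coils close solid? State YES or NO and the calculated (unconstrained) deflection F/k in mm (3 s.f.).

k = Gd⁴/(8D³N_a) = (69.7×10³)(5.4⁴)/(8·27.0³·8) = 47.048 N/mm
N_t = 10; L_s = 5.4·11 = 59.4 mm; δ_solid = L₀ − L_s = 97.1 − 59.4 = 37.7 mm
δ = F/k = 1650/47.048 = 35.071 mm
δ < δ_solid → spring does not go solid

NO, δ = 35.1 mm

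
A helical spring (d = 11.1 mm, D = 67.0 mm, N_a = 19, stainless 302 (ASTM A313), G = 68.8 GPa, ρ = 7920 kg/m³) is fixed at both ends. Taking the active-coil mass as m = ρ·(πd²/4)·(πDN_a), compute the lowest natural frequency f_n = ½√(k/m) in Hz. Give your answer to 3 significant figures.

k = Gd⁴/(8D³N_a) = (68.8×10³)(11.1⁴)/(8·67.0³·19) = 22.846 N/mm = 22846 N/m
Wire length L = πDN_a = π·67.0·19 = 3999.2 mm
m = ρ·(πd²/4)·L = 7920 × 96.769×10⁻⁶ m² × 3.9992 m = 3.0651 kg
f_n = ½√(k/m) = 0.5·√(22846/3.0651) = 0.5·√(7453.7) = 43.167 Hz

43.2 Hz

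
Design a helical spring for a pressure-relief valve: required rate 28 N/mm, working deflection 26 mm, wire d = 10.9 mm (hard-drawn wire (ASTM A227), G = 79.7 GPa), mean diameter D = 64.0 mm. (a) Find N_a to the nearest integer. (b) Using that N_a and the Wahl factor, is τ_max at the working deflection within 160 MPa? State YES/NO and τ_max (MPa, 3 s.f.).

(a) 19 coils; (b) YES, τ_max = 116 MPa

N_a = Gd⁴/(8D³k) = (79.7×10³)(10.9⁴)/(8·64.0³·28) = 19.16 → N_a = 19
Actual rate k = Gd⁴/(8D³·19) = 28.235 N/mm
Working load F = kδ = 28.235·26 = 734.1 N
C = 64.0/10.9 = 5.8716; K_W = (4C−1)/(4C−4)+0.615/C = 1.2587
τ_max = K_W·8FD/(πd³) = 1.2587·92.384 = 116.28 MPa
τ_max ≤ 160 MPa → acceptable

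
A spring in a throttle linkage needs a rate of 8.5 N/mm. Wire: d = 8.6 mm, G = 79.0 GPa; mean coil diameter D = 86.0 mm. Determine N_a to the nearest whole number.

N_a = Gd⁴/(8D³k) = (79.0×10³ × 8.6⁴)/(8 × 86.0³ × 8.5)
    = 4.32136e+08 / 4.32518e+07 = 9.991 → 10 coils

10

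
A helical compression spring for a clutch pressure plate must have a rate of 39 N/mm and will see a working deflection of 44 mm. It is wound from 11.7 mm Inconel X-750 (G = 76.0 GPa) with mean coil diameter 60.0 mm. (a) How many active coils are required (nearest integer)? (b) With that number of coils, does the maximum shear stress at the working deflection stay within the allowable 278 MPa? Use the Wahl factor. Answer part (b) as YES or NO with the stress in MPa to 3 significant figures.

(a) 21 coils; (b) YES, τ_max = 214 MPa

N_a = Gd⁴/(8D³k) = (76.0×10³)(11.7⁴)/(8·60.0³·39) = 21.13 → N_a = 21
Actual rate k = Gd⁴/(8D³·21) = 39.246 N/mm
Working load F = kδ = 39.246·44 = 1726.8 N
C = 60.0/11.7 = 5.1282; K_W = (4C−1)/(4C−4)+0.615/C = 1.3016
τ_max = K_W·8FD/(πd³) = 1.3016·164.73 = 214.42 MPa
τ_max ≤ 278 MPa → acceptable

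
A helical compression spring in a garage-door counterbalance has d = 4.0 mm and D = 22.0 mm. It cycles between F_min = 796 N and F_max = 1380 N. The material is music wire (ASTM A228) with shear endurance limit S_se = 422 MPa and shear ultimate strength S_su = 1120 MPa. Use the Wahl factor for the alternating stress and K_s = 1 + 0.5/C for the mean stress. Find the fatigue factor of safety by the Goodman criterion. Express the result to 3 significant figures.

0.588

C = D/d = 22.0/4.0 = 5.5000; K_W = (4C−1)/(4C−4)+0.615/C = 1.2785; K_s = 1+0.5/C = 1.0909
F_a = (F_max−F_min)/2 = 292 N; F_m = (F_max+F_min)/2 = 1088 N
τ_a = K_W·8F_aD/(πd³) = 1.2785 × 255.6 = 326.78 MPa
τ_m = K_s·8F_mD/(πd³) = 1.0909 × 952.38 = 1039 MPa
Goodman: 1/n_f = τ_a/S_se + τ_m/S_su = 326.78/422 + 1039/1120 = 0.77437 + 0.92765 = 1.702
n_f = 1/1.702 = 0.5875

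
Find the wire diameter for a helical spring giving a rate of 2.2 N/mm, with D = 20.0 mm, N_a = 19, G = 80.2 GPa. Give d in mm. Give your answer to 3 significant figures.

2.40 mm

d = (8D³N_a·k / G)^(1/4) = (8·20.0³·19·2.2 / (80.2×10³))^0.25
  = (33.357)^0.25 = 2.4032 mm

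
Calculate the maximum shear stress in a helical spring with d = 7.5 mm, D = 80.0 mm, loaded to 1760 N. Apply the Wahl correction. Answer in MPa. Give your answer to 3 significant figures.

965 MPa

Spring index C = D/d = 80.0/7.5 = 10.6667
K_W = (4C−1)/(4C−4) + 0.615/C = 41.667/38.667 + 0.0577 = 1.1352
τ₀ = 8FD/(πd³) = 8·1760·80.0/(π·7.5³) = 1.1264e+06/1325.4 = 849.88 MPa
τ_max = K·τ₀ = 1.1352 × 849.88 = 964.82 MPa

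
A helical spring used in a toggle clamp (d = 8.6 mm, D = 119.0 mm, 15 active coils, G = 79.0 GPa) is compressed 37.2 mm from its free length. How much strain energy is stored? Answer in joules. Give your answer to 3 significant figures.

k = Gd⁴/(8D³N_a) = (79.0×10³)(8.6⁴)/(8·119.0³·15) = 2.137 N/mm
U = ½kδ² = 0.5 × 2.137 × 37.2² = 1478.6 N·mm = 1.4786 J

1.48 J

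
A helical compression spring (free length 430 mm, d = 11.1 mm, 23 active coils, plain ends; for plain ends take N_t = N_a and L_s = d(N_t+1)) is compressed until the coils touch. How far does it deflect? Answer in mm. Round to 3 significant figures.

N_t = 23; L_s = 11.1·24 = 266.4 mm
δ_solid = L₀ − L_s = 430 − 266.4 = 163.6 mm

164 mm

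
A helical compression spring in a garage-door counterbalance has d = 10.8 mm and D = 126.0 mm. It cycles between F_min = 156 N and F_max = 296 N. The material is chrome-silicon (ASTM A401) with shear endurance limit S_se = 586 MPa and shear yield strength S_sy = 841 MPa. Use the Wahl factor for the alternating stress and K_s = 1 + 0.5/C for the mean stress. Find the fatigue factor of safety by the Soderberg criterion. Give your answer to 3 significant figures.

9.47

C = D/d = 126.0/10.8 = 11.6667; K_W = (4C−1)/(4C−4)+0.615/C = 1.1230; K_s = 1+0.5/C = 1.0429
F_a = (F_max−F_min)/2 = 70 N; F_m = (F_max+F_min)/2 = 226 N
τ_a = K_W·8F_aD/(πd³) = 1.1230 × 17.829 = 20.023 MPa
τ_m = K_s·8F_mD/(πd³) = 1.0429 × 57.564 = 60.031 MPa
Soderberg: 1/n_f = τ_a/S_se + τ_m/S_sy = 20.023/586 + 60.031/841 = 0.03417 + 0.07138 = 0.10555
n_f = 1/0.10555 = 9.474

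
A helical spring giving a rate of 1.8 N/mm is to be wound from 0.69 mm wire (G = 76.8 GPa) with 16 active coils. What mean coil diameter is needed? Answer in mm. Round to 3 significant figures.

D = (Gd⁴/(8N_a·k))^(1/3) = (76.8×10³·0.69⁴/(8·16·1.8))^(1/3)
  = (75.5571)^(1/3) = 4.2276 mm

4.23 mm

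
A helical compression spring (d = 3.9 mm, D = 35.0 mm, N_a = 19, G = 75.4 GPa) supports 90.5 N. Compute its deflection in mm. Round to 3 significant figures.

k = Gd⁴/(8D³N_a) = (75.4×10³)(3.9⁴)/(8·35.0³·19) = 2.6766 N/mm
δ = F/k = 90.5 / 2.6766 = 33.812 mm

33.8 mm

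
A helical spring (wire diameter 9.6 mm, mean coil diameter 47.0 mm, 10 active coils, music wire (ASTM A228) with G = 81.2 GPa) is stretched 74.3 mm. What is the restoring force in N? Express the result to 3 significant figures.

k = Gd⁴/(8D³N_a) = (81.2×10³)(9.6⁴)/(8·47.0³·10) = 83.034 N/mm
F = k·δ = 83.034 × 74.3 = 6169.4 N

6170 N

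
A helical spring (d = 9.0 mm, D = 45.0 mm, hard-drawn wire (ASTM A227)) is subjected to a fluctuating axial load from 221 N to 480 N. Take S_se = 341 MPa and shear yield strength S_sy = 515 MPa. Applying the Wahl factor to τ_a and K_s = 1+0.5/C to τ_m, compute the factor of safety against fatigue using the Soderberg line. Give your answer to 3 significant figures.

C = D/d = 45.0/9.0 = 5.0000; K_W = (4C−1)/(4C−4)+0.615/C = 1.3105; K_s = 1+0.5/C = 1.1000
F_a = (F_max−F_min)/2 = 129.5 N; F_m = (F_max+F_min)/2 = 350.5 N
τ_a = K_W·8F_aD/(πd³) = 1.3105 × 20.356 = 26.677 MPa
τ_m = K_s·8F_mD/(πd³) = 1.1000 × 55.095 = 60.605 MPa
Soderberg: 1/n_f = τ_a/S_se + τ_m/S_sy = 26.677/341 + 60.605/515 = 0.07823 + 0.11768 = 0.19591
n_f = 1/0.19591 = 5.104

5.10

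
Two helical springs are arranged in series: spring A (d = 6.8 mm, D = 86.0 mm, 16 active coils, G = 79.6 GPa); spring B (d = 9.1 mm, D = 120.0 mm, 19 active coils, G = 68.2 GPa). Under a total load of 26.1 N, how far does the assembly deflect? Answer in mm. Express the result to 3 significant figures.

k_A = Gd⁴/(8D³N_a) = (79.6×10³)(6.8⁴)/(8·86.0³·16) = 2.0905 N/mm
k_B = Gd⁴/(8D³N_a) = (68.2×10³)(9.1⁴)/(8·120.0³·19) = 1.7806 N/mm
Series: 1/k_eq = 1/2.0905 + 1/1.7806 = 1.04; k_eq = 0.96156 N/mm
δ = F/k_eq = 26.1/0.96156 = 27.143 mm

27.1 mm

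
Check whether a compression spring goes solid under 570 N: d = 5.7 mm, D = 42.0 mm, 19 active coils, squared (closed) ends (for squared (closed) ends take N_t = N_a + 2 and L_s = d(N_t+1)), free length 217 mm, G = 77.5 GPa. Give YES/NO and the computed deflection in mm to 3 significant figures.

NO, δ = 78.5 mm

k = Gd⁴/(8D³N_a) = (77.5×10³)(5.7⁴)/(8·42.0³·19) = 7.2646 N/mm
N_t = 21; L_s = 5.7·22 = 125.4 mm; δ_solid = L₀ − L_s = 217 − 125.4 = 91.6 mm
δ = F/k = 570/7.2646 = 78.463 mm
δ < δ_solid → spring does not go solid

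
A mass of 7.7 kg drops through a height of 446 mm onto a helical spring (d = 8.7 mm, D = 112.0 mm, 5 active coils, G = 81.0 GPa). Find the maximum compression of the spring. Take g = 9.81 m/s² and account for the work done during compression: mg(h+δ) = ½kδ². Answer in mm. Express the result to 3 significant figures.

k = Gd⁴/(8D³N_a) = (81.0×10³)(8.7⁴)/(8·112.0³·5) = 8.2575 N/mm
W = mg = 7.7 × 9.81 = 75.537 N
½kδ² − Wδ − Wh = 0 → δ = (W + √(W² + 2kWh))/k
δ = (75.537 + √(5705.8 + 556381))/8.2575 = (75.537 + 749.72)/8.2575 = 99.941 mm

99.9 mm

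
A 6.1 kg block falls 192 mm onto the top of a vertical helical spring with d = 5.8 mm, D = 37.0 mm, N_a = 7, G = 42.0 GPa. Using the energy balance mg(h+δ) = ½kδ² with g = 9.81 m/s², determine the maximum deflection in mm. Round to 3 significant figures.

k = Gd⁴/(8D³N_a) = (42.0×10³)(5.8⁴)/(8·37.0³·7) = 16.756 N/mm
W = mg = 6.1 × 9.81 = 59.841 N
½kδ² − Wδ − Wh = 0 → δ = (W + √(W² + 2kWh))/k
δ = (59.841 + √(3580.9 + 385033))/16.756 = (59.841 + 623.39)/16.756 = 40.775 mm

40.8 mm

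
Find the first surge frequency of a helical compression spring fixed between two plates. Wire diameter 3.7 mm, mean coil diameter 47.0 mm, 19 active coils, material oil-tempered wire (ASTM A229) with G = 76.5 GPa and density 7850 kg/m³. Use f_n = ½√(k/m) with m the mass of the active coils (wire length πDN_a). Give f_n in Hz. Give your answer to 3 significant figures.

31.0 Hz

k = Gd⁴/(8D³N_a) = (76.5×10³)(3.7⁴)/(8·47.0³·19) = 0.90851 N/mm = 908.51 N/m
Wire length L = πDN_a = π·47.0·19 = 2805.4 mm
m = ρ·(πd²/4)·L = 7850 × 10.752×10⁻⁶ m² × 2.8054 m = 0.23679 kg
f_n = ½√(k/m) = 0.5·√(908.51/0.23679) = 0.5·√(3836.8) = 30.971 Hz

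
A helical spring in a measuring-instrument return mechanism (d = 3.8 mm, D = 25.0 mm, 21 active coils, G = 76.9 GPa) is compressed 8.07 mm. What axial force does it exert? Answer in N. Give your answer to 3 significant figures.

49.3 N

k = Gd⁴/(8D³N_a) = (76.9×10³)(3.8⁴)/(8·25.0³·21) = 6.1085 N/mm
F = k·δ = 6.1085 × 8.07 = 49.295 N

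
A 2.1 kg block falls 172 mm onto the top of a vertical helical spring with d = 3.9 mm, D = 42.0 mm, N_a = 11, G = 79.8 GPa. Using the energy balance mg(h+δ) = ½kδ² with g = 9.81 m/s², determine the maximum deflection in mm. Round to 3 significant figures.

k = Gd⁴/(8D³N_a) = (79.8×10³)(3.9⁴)/(8·42.0³·11) = 2.8316 N/mm
W = mg = 2.1 × 9.81 = 20.601 N
½kδ² − Wδ − Wh = 0 → δ = (W + √(W² + 2kWh))/k
δ = (20.601 + √(424.4 + 20066.8))/2.8316 = (20.601 + 143.15)/2.8316 = 57.829 mm

57.8 mm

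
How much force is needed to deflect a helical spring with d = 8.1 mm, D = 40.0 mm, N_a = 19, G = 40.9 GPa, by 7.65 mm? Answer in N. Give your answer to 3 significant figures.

k = Gd⁴/(8D³N_a) = (40.9×10³)(8.1⁴)/(8·40.0³·19) = 18.098 N/mm
F = k·δ = 18.098 × 7.65 = 138.45 N

138 N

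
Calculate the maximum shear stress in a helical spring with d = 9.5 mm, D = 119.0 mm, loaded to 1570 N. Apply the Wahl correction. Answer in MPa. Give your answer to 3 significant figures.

Spring index C = D/d = 119.0/9.5 = 12.5263
K_W = (4C−1)/(4C−4) + 0.615/C = 49.105/46.105 + 0.0491 = 1.1142
τ₀ = 8FD/(πd³) = 8·1570·119.0/(π·9.5³) = 1.49464e+06/2693.5 = 554.9 MPa
τ_max = K·τ₀ = 1.1142 × 554.9 = 618.25 MPa

618 MPa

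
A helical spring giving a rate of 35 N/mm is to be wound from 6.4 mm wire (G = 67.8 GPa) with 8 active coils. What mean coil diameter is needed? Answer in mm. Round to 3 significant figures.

37.0 mm

D = (Gd⁴/(8N_a·k))^(1/3) = (67.8×10³·6.4⁴/(8·8·35))^(1/3)
  = (50781)^(1/3) = 37.0311 mm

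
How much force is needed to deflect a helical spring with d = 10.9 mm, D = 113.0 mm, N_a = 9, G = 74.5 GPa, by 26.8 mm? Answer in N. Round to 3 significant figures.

271 N

k = Gd⁴/(8D³N_a) = (74.5×10³)(10.9⁴)/(8·113.0³·9) = 10.123 N/mm
F = k·δ = 10.123 × 26.8 = 271.29 N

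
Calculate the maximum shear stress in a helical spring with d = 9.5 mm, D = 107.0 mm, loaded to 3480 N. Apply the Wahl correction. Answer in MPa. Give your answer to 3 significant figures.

1250 MPa

Spring index C = D/d = 107.0/9.5 = 11.2632
K_W = (4C−1)/(4C−4) + 0.615/C = 44.053/41.053 + 0.0546 = 1.1277
τ₀ = 8FD/(πd³) = 8·3480·107.0/(π·9.5³) = 2.97888e+06/2693.5 = 1105.9 MPa
τ_max = K·τ₀ = 1.1277 × 1105.9 = 1247.1 MPa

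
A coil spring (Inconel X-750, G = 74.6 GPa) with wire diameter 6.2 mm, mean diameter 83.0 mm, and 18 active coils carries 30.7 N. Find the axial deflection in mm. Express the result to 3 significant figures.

22.9 mm

k = Gd⁴/(8D³N_a) = (74.6×10³)(6.2⁴)/(8·83.0³·18) = 1.3388 N/mm
δ = F/k = 30.7 / 1.3388 = 22.931 mm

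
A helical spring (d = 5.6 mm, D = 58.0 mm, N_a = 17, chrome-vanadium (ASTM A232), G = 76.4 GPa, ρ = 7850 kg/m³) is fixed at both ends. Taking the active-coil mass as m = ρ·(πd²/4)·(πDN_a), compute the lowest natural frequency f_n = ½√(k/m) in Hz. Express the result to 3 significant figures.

34.4 Hz

k = Gd⁴/(8D³N_a) = (76.4×10³)(5.6⁴)/(8·58.0³·17) = 2.8315 N/mm = 2831.5 N/m
Wire length L = πDN_a = π·58.0·17 = 3097.6 mm
m = ρ·(πd²/4)·L = 7850 × 24.63×10⁻⁶ m² × 3.0976 m = 0.59891 kg
f_n = ½√(k/m) = 0.5·√(2831.5/0.59891) = 0.5·√(4727.8) = 34.38 Hz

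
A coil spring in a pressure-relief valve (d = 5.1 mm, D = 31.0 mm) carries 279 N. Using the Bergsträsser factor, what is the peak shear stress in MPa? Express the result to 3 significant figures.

Spring index C = D/d = 31.0/5.1 = 6.0784
K_B = (4C+2)/(4C−3) = 26.314/21.314 = 1.2346
τ₀ = 8FD/(πd³) = 8·279·31.0/(π·5.1³) = 69192/416.74 = 166.03 MPa
τ_max = K·τ₀ = 1.2346 × 166.03 = 204.98 MPa

205 MPa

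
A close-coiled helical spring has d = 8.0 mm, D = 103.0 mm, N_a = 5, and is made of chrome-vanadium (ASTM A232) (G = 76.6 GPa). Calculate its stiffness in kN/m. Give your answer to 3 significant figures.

k = Gd⁴/(8D³N_a) = (76.6×10³ × 8.0⁴) / (8 × 103.0³ × 5)
  = 3.13754e+08 / 4.37091e+07 = 7.1782 N/mm

7.18 kN/m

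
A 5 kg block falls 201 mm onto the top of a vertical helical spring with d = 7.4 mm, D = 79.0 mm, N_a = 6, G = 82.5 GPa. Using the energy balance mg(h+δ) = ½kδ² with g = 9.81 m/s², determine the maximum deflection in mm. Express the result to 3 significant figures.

48.4 mm

k = Gd⁴/(8D³N_a) = (82.5×10³)(7.4⁴)/(8·79.0³·6) = 10.453 N/mm
W = mg = 5 × 9.81 = 49.05 N
½kδ² − Wδ − Wh = 0 → δ = (W + √(W² + 2kWh))/k
δ = (49.05 + √(2405.9 + 206122))/10.453 = (49.05 + 456.65)/10.453 = 48.376 mm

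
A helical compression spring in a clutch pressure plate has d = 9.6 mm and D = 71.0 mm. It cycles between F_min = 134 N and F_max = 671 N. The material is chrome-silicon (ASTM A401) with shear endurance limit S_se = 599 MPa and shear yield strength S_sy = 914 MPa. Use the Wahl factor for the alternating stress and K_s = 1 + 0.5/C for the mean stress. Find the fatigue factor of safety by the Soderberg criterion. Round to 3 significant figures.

4.85

C = D/d = 71.0/9.6 = 7.3958; K_W = (4C−1)/(4C−4)+0.615/C = 1.2004; K_s = 1+0.5/C = 1.0676
F_a = (F_max−F_min)/2 = 268.5 N; F_m = (F_max+F_min)/2 = 402.5 N
τ_a = K_W·8F_aD/(πd³) = 1.2004 × 54.869 = 65.866 MPa
τ_m = K_s·8F_mD/(πd³) = 1.0676 × 82.253 = 87.814 MPa
Soderberg: 1/n_f = τ_a/S_se + τ_m/S_sy = 65.866/599 + 87.814/914 = 0.10996 + 0.09608 = 0.20604
n_f = 1/0.20604 = 4.854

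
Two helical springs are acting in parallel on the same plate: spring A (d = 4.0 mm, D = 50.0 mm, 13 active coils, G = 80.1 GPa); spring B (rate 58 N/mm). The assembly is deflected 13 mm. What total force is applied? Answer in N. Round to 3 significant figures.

775 N

k_A = Gd⁴/(8D³N_a) = (80.1×10³)(4.0⁴)/(8·50.0³·13) = 1.5774 N/mm
Parallel: k_eq = 1.5774 + 58 = 59.577 N/mm
F = k_eq·δ = 59.577·13 = 774.51 N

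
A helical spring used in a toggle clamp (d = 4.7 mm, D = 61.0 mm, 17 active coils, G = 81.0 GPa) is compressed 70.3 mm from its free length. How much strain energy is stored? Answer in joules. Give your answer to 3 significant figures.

3.16 J

k = Gd⁴/(8D³N_a) = (81.0×10³)(4.7⁴)/(8·61.0³·17) = 1.2804 N/mm
U = ½kδ² = 0.5 × 1.2804 × 70.3² = 3163.9 N·mm = 3.1639 J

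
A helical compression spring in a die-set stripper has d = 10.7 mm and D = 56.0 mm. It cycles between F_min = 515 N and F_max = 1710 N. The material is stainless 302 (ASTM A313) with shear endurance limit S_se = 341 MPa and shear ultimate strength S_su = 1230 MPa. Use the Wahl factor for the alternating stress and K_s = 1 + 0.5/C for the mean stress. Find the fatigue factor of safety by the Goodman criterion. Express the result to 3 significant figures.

C = D/d = 56.0/10.7 = 5.2336; K_W = (4C−1)/(4C−4)+0.615/C = 1.2947; K_s = 1+0.5/C = 1.0955
F_a = (F_max−F_min)/2 = 597.5 N; F_m = (F_max+F_min)/2 = 1112.5 N
τ_a = K_W·8F_aD/(πd³) = 1.2947 × 69.553 = 90.047 MPa
τ_m = K_s·8F_mD/(πd³) = 1.0955 × 129.5 = 141.87 MPa
Goodman: 1/n_f = τ_a/S_se + τ_m/S_su = 90.047/341 + 141.87/1230 = 0.26407 + 0.11534 = 0.37941
n_f = 1/0.37941 = 2.636

2.64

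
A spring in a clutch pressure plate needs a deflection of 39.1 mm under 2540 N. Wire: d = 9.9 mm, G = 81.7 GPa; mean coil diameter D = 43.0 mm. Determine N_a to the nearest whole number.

Required rate k = F/δ = 2540/39.1 = 64.962 N/mm
N_a = Gd⁴/(8D³k) = (81.7×10³ × 9.9⁴)/(8 × 43.0³ × 64.962)
    = 7.84807e+08 / 4.13192e+07 = 18.99 → 19 coils

19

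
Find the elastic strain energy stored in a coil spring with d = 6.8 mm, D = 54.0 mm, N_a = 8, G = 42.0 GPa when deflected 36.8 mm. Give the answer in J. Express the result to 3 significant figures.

k = Gd⁴/(8D³N_a) = (42.0×10³)(6.8⁴)/(8·54.0³·8) = 8.9109 N/mm
U = ½kδ² = 0.5 × 8.9109 × 36.8² = 6033.8 N·mm = 6.0338 J

6.03 J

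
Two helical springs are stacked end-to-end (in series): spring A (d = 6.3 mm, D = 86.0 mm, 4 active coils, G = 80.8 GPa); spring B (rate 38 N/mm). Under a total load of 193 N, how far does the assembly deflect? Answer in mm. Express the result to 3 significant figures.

35.9 mm

k_A = Gd⁴/(8D³N_a) = (80.8×10³)(6.3⁴)/(8·86.0³·4) = 6.2536 N/mm
Series: 1/k_eq = 1/6.2536 + 1/38 = 0.18622; k_eq = 5.3699 N/mm
δ = F/k_eq = 193/5.3699 = 35.941 mm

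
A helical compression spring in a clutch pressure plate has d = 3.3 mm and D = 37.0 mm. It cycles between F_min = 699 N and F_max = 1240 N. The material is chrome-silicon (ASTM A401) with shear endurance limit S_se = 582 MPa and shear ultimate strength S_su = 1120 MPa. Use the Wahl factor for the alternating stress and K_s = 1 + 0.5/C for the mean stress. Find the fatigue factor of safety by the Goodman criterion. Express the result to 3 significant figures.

0.267

C = D/d = 37.0/3.3 = 11.2121; K_W = (4C−1)/(4C−4)+0.615/C = 1.1283; K_s = 1+0.5/C = 1.0446
F_a = (F_max−F_min)/2 = 270.5 N; F_m = (F_max+F_min)/2 = 969.5 N
τ_a = K_W·8F_aD/(πd³) = 1.1283 × 709.2 = 800.18 MPa
τ_m = K_s·8F_mD/(πd³) = 1.0446 × 2541.8 = 2655.2 MPa
Goodman: 1/n_f = τ_a/S_se + τ_m/S_su = 800.18/582 + 2655.2/1120 = 1.37489 + 2.37071 = 3.7456
n_f = 1/3.7456 = 0.267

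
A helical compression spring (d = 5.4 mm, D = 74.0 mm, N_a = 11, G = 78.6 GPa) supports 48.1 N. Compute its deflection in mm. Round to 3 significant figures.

k = Gd⁴/(8D³N_a) = (78.6×10³)(5.4⁴)/(8·74.0³·11) = 1.8742 N/mm
δ = F/k = 48.1 / 1.8742 = 25.664 mm

25.7 mm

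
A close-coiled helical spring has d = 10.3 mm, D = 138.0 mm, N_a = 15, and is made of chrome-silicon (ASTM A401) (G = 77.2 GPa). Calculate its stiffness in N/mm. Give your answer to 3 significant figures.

k = Gd⁴/(8D³N_a) = (77.2×10³ × 10.3⁴) / (8 × 138.0³ × 15)
  = 8.68893e+08 / 3.15369e+08 = 2.7552 N/mm

2.76 N/mm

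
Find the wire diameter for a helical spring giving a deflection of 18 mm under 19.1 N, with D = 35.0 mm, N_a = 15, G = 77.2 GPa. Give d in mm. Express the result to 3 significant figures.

Required rate k = F/δ = 19.1/18 = 1.0611 N/mm
d = (8D³N_a·k / G)^(1/4) = (8·35.0³·15·1.0611 / (77.2×10³))^0.25
  = (70.718)^0.25 = 2.8999 mm

2.90 mm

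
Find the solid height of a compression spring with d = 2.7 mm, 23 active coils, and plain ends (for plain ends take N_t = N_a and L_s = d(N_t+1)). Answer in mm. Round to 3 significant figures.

plain ends: N_t = N_a = 23
L_s = d·(N_t+1) = 2.7 × 24 = 64.8 mm

64.8 mm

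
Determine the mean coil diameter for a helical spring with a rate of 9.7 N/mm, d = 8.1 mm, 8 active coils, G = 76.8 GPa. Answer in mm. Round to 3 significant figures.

D = (Gd⁴/(8N_a·k))^(1/3) = (76.8×10³·8.1⁴/(8·8·9.7))^(1/3)
  = (532537)^(1/3) = 81.0556 mm

81.1 mm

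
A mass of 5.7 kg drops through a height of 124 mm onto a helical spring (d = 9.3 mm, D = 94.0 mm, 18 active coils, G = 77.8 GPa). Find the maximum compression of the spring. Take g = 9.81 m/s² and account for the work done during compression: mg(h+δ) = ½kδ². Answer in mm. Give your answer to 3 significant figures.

k = Gd⁴/(8D³N_a) = (77.8×10³)(9.3⁴)/(8·94.0³·18) = 4.8659 N/mm
W = mg = 5.7 × 9.81 = 55.917 N
½kδ² − Wδ − Wh = 0 → δ = (W + √(W² + 2kWh))/k
δ = (55.917 + √(3126.7 + 67477.8))/4.8659 = (55.917 + 265.72)/4.8659 = 66.099 mm

66.1 mm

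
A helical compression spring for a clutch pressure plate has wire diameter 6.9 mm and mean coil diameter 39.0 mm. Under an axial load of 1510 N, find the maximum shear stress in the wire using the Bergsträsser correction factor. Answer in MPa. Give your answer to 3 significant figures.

Spring index C = D/d = 39.0/6.9 = 5.6522
K_B = (4C+2)/(4C−3) = 24.609/19.609 = 1.2550
τ₀ = 8FD/(πd³) = 8·1510·39.0/(π·6.9³) = 471120/1032 = 456.49 MPa
τ_max = K·τ₀ = 1.2550 × 456.49 = 572.89 MPa

573 MPa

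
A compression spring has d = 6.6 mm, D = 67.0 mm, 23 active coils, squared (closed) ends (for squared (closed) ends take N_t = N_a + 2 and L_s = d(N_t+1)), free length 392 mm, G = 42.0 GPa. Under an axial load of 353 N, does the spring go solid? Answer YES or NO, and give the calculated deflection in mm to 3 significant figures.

YES, δ = 245 mm

k = Gd⁴/(8D³N_a) = (42.0×10³)(6.6⁴)/(8·67.0³·23) = 1.4401 N/mm
N_t = 25; L_s = 6.6·26 = 171.6 mm; δ_solid = L₀ − L_s = 392 − 171.6 = 220.4 mm
δ = F/k = 353/1.4401 = 245.13 mm
δ ≥ δ_solid → spring goes solid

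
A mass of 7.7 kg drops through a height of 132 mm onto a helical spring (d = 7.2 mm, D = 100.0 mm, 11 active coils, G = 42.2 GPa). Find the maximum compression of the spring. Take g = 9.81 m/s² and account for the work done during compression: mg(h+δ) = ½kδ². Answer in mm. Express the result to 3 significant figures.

k = Gd⁴/(8D³N_a) = (42.2×10³)(7.2⁴)/(8·100.0³·11) = 1.2887 N/mm
W = mg = 7.7 × 9.81 = 75.537 N
½kδ² − Wδ − Wh = 0 → δ = (W + √(W² + 2kWh))/k
δ = (75.537 + √(5705.8 + 25699.4))/1.2887 = (75.537 + 177.22)/1.2887 = 196.13 mm

196 mm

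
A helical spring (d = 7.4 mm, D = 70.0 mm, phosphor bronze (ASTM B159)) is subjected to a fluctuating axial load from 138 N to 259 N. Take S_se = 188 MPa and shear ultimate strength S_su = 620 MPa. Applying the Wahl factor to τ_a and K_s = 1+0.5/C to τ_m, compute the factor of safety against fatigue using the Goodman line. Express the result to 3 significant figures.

C = D/d = 70.0/7.4 = 9.4595; K_W = (4C−1)/(4C−4)+0.615/C = 1.1537; K_s = 1+0.5/C = 1.0529
F_a = (F_max−F_min)/2 = 60.5 N; F_m = (F_max+F_min)/2 = 198.5 N
τ_a = K_W·8F_aD/(πd³) = 1.1537 × 26.613 = 30.703 MPa
τ_m = K_s·8F_mD/(πd³) = 1.0529 × 87.318 = 91.933 MPa
Goodman: 1/n_f = τ_a/S_se + τ_m/S_su = 30.703/188 + 91.933/620 = 0.16331 + 0.14828 = 0.31159
n_f = 1/0.31159 = 3.209

3.21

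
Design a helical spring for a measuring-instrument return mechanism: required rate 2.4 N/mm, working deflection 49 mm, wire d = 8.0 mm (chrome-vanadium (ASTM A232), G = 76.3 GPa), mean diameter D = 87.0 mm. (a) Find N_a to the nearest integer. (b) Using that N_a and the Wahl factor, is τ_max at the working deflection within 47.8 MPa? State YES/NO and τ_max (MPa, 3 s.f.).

N_a = Gd⁴/(8D³k) = (76.3×10³)(8.0⁴)/(8·87.0³·2.4) = 24.72 → N_a = 25
Actual rate k = Gd⁴/(8D³·25) = 2.373 N/mm
Working load F = kδ = 2.373·49 = 116.28 N
C = 87.0/8.0 = 10.8750; K_W = (4C−1)/(4C−4)+0.615/C = 1.1325
τ_max = K_W·8FD/(πd³) = 1.1325·50.313 = 56.98 MPa
τ_max > 47.8 MPa → exceeds allowable

(a) 25 coils; (b) NO, τ_max = 57.0 MPa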